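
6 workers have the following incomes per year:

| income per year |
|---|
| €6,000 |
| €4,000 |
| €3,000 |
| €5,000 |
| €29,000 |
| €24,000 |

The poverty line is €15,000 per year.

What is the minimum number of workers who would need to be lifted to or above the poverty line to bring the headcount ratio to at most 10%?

4 of the 6 workers are poor, so H = 4/6 = 0.667.
A headcount ratio of at most 10% allows at most ⌊0.10 × 6⌋ = 0 poor workers.
So at least 4 − 0 = 4 must be lifted.

4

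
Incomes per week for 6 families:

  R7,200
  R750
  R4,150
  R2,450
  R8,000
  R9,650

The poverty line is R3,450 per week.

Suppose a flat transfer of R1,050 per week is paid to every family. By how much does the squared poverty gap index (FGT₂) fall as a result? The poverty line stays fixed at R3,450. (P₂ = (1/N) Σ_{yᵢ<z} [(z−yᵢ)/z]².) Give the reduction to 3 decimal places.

Before: below the line — R750, R2,450; squared poverty gap index (FGT₂) = 0.11608.
After the R1,050 transfer: below the line — R1,800; squared poverty gap index (FGT₂) = 0.03812.
Reduction = 0.11608 − 0.03812 = 0.078.

0.078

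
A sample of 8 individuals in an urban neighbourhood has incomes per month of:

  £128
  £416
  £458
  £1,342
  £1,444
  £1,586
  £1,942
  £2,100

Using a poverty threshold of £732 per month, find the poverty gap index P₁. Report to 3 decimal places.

Poor units: £128, £416, £458 (q = 3 of N = 8).
Gap ratios (z−y)/z: (732−128)/732 = 0.8251; (732−416)/732 = 0.4317; (732−458)/732 = 0.3743.
Σ = 1.631148. Dividing by the full population N = 8 gives P₁ = 0.204.

0.204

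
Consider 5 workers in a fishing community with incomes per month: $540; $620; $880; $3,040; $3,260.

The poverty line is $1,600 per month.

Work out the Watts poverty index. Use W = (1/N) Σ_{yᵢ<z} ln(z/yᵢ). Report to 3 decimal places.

0.526

Below z: $540, $620, $880 (q = 3 of N = 5).
ln(z/y) terms: ln(1600/540) = 1.0862; ln(1600/620) = 0.9480; ln(1600/880) = 0.5978.
W = 2.632066 / 5 = 0.526.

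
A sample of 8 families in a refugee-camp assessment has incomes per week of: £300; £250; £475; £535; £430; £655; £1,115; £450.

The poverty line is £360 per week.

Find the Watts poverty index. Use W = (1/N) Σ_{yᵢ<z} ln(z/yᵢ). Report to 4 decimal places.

0.0684

Below the line: £250, £300 (q = 2 of N = 8).
Log gaps: ln(360/250) = 0.3646; ln(360/300) = 0.1823.
W = 0.546965 / 8 = 0.0684.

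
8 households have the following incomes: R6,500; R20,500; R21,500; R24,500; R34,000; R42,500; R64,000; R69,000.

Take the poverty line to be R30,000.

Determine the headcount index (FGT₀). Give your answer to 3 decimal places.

4 of the 8 households have income below R30,000.
H = 4/8 = 0.500.

0.500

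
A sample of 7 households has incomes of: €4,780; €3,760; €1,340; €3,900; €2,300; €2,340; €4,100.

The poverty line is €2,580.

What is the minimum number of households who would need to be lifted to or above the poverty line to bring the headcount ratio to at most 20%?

Currently q = 3 of N = 7 are below the line (H = 0.429).
A headcount ratio of at most 20% allows at most ⌊0.20 × 7⌋ = 1 poor households.
So at least 3 − 1 = 2 must be lifted.

2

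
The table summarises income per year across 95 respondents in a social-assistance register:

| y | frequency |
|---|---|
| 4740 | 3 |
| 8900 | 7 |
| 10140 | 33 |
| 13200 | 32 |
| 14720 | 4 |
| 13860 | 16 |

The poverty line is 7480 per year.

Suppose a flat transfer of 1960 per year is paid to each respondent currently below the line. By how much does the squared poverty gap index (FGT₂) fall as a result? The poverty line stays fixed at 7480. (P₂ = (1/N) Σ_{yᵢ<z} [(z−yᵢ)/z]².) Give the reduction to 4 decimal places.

Before: below the line — 3×4740; squared poverty gap index (FGT₂) = 0.004237.
After the 1960 transfer: below the line — 3×6700; squared poverty gap index (FGT₂) = 0.000343.
Reduction = 0.004237 − 0.000343 = 0.0039.

0.0039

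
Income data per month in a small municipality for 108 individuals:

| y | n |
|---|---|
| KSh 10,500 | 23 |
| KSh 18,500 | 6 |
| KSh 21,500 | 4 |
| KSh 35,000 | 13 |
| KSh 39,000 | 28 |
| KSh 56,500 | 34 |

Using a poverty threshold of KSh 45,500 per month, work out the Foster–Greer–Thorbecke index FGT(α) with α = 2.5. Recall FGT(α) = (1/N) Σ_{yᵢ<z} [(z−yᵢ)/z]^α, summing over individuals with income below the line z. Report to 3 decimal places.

0.138

Below the line: 23×KSh 10,500, 6×KSh 18,500, 4×KSh 21,500, 13×KSh 35,000, 28×KSh 39,000 (q = 74 of N = 108).
Relative gaps: (45500−10500)/45500 = 0.7692 (×23); (45500−18500)/45500 = 0.5934 (×6); (45500−21500)/45500 = 0.5275 (×4); (45500−35000)/45500 = 0.2308 (×13); (45500−39000)/45500 = 0.1429 (×28).
Raised to α = 2.5: 0.51897 (×23); 0.27126 (×6); 0.20207 (×4); 0.02558 (×13); 0.00771 (×28).
Sum = 14.920664; FGT(2.5) = 14.920664 / 108 = 0.138.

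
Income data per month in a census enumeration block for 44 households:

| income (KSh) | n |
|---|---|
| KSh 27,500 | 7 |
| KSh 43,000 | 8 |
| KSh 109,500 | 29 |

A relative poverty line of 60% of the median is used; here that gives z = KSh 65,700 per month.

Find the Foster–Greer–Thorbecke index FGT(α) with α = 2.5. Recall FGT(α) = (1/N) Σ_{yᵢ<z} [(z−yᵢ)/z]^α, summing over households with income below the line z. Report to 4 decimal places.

Below z: 7×KSh 27,500, 8×KSh 43,000 (q = 15 of N = 44).
Gap ratios (z−y)/z: (65700−27500)/65700 = 0.5814 (×7); (65700−43000)/65700 = 0.3455 (×8).
Raised to α = 2.5: 0.25778 (×7); 0.07017 (×8).
Sum = 2.365802; FGT(2.5) = 2.365802 / 44 = 0.0538.

0.0538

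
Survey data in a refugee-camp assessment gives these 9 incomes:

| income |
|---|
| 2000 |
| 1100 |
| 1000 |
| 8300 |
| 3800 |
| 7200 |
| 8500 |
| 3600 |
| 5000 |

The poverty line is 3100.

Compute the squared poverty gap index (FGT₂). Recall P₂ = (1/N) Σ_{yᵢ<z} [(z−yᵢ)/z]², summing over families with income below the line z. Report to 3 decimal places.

0.111

Below z: 1000, 1100, 2000 (q = 3 of N = 9).
Shortfall ratios: (3100−1000)/3100 = 0.6774; (3100−1100)/3100 = 0.6452; (3100−2000)/3100 = 0.3548.
Squared: 0.4589; 0.4162; 0.1259.
Sum = 1.001041; P₂ = 1.001041 / 9 = 0.111.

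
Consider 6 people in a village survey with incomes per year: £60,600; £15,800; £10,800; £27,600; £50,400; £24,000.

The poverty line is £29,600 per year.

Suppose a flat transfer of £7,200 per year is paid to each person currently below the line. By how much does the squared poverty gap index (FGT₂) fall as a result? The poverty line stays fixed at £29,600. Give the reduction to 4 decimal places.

Before: below the line — £10,800, £15,800, £24,000, £27,600; squared poverty gap index (FGT₂) = 0.110185.
After the £7,200 transfer: below the line — £18,000, £23,000; squared poverty gap index (FGT₂) = 0.033883.
Reduction = 0.110185 − 0.033883 = 0.0763.

0.0763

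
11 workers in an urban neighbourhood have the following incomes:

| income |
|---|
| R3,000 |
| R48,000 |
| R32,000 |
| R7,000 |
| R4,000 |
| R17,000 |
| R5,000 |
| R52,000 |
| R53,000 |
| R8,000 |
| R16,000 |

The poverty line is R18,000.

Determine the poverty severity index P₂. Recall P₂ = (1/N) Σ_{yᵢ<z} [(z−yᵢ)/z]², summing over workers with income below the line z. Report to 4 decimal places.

0.2290

Incomes under z: R3,000, R4,000, R5,000, R7,000, R8,000, R16,000, R17,000 (q = 7 of N = 11).
Gap ratios (z−y)/z: (18000−3000)/18000 = 0.8333; (18000−4000)/18000 = 0.7778; (18000−5000)/18000 = 0.7222; (18000−7000)/18000 = 0.6111; (18000−8000)/18000 = 0.5556; (18000−16000)/18000 = 0.1111; (18000−17000)/18000 = 0.0556.
Squared: 0.6944; 0.6049; 0.5216; 0.3735; 0.3086; 0.0123; 0.0031.
Sum = 2.518519; P₂ = 2.518519 / 11 = 0.2290.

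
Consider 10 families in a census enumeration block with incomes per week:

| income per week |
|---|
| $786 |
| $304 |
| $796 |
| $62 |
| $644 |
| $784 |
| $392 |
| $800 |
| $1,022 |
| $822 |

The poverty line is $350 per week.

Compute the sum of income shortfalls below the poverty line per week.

Below z: $62, $304 (q = 2 of N = 10).
Individual gaps: 350−62 = 288; 350−304 = 46.
Aggregate gap = $334.

$334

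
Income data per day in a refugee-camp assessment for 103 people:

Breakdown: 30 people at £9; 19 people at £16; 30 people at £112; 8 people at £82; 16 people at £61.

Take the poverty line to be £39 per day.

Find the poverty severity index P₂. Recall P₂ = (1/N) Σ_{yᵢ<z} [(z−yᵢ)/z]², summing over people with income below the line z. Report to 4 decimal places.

0.2365

Incomes under z: 30×£9, 19×£16 (q = 49 of N = 103).
Gap ratios (z−y)/z: (39−9)/39 = 0.7692 (×30); (39−16)/39 = 0.5897 (×19).
Squared: 0.5917 (×30); 0.3478 (×19).
Sum = 24.359632; P₂ = 24.359632 / 103 = 0.2365.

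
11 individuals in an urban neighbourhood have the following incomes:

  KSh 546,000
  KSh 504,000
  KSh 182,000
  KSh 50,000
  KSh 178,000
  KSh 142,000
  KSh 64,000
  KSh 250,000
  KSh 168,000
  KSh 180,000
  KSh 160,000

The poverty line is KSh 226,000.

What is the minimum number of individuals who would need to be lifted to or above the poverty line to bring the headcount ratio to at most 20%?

Currently q = 8 of N = 11 are below the line (H = 0.727).
A headcount ratio of at most 20% allows at most ⌊0.20 × 11⌋ = 2 poor individuals.
So at least 8 − 2 = 6 must be lifted.

6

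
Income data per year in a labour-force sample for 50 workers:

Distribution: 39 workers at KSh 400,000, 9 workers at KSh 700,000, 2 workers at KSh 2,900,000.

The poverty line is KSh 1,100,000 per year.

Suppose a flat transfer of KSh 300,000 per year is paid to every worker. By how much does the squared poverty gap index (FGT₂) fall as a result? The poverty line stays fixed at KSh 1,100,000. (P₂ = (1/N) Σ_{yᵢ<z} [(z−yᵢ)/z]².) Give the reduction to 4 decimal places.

Before: below the line — 39×KSh 400,000, 9×KSh 700,000; squared poverty gap index (FGT₂) = 0.339669.
After the KSh 300,000 transfer: below the line — 39×KSh 700,000, 9×KSh 1,000,000; squared poverty gap index (FGT₂) = 0.104628.
Reduction = 0.339669 − 0.104628 = 0.2350.

0.2350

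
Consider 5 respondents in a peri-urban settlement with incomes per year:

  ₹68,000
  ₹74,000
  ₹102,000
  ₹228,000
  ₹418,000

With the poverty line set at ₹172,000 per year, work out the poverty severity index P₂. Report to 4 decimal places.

0.1712

Below the line: ₹68,000, ₹74,000, ₹102,000 (q = 3 of N = 5).
Gap ratios (z−y)/z: (172000−68000)/172000 = 0.6047; (172000−74000)/172000 = 0.5698; (172000−102000)/172000 = 0.4070.
Squared: 0.3656; 0.3246; 0.1656.
Sum = 0.855868; P₂ = 0.855868 / 5 = 0.1712.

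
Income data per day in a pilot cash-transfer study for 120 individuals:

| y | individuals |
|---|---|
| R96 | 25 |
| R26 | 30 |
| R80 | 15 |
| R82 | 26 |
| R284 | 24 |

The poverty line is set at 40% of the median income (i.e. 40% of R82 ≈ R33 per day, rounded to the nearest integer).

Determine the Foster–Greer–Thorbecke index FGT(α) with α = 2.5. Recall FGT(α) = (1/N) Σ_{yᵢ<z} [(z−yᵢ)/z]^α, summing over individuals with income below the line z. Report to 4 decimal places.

Below the line: 30×R26 (q = 30 of N = 120).
Gap ratios (z−y)/z: (33−26)/33 = 0.2121 (×30).
Raised to α = 2.5: 0.02072 (×30).
Sum = 0.621701; FGT(2.5) = 0.621701 / 120 = 0.0052.

0.0052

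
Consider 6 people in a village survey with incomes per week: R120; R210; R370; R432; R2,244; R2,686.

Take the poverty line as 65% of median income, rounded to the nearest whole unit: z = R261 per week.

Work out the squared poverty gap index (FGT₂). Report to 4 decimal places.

0.0550

Below z: R120, R210 (q = 2 of N = 6).
Shortfall ratios: (261−120)/261 = 0.5402; (261−210)/261 = 0.1954.
Squared: 0.2918; 0.0382.
Sum = 0.330030; P₂ = 0.330030 / 6 = 0.0550.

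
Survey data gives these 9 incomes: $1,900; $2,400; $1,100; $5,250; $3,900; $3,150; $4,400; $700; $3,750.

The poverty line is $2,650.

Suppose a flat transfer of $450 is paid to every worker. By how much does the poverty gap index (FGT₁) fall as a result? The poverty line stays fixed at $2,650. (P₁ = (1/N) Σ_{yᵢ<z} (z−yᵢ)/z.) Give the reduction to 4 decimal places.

Before: below the line — $700, $1,100, $1,900, $2,400; poverty gap index (FGT₁) = 0.188679.
After the $450 transfer: below the line — $1,150, $1,550, $2,350; poverty gap index (FGT₁) = 0.121593.
Reduction = 0.188679 − 0.121593 = 0.0671.

0.0671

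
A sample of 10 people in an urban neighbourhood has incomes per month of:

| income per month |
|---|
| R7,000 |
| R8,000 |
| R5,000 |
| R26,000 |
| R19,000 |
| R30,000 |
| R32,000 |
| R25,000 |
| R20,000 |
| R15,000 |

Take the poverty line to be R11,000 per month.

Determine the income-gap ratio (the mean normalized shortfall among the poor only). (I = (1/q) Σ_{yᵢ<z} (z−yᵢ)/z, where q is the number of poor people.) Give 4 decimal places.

0.3939

Poor units: R5,000, R7,000, R8,000 (q = 3 of N = 10).
Relative gaps: 0.5455, 0.3636, 0.2727; sum = 1.181818.
I averages over the q = 3 poor units only: 1.181818 / 3 = 0.3939.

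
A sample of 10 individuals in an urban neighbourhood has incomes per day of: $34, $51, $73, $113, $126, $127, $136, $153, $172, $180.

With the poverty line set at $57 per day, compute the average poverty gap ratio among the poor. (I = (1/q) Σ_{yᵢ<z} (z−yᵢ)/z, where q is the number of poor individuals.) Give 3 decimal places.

0.254

Poor units: $34, $51 (q = 2 of N = 10).
Shortfall ratios (z−y)/z: 0.4035, 0.1053; sum = 0.508772.
The income-gap ratio divides by q (the poor only): 0.508772 / 2 = 0.254.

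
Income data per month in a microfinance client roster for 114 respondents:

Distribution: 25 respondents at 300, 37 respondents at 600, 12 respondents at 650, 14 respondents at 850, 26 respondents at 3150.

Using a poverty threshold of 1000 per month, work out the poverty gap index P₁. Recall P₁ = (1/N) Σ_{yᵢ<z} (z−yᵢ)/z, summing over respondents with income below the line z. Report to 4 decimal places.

0.3386

Below z: 25×300, 37×600, 12×650, 14×850 (q = 88 of N = 114).
Gap ratios (z−y)/z: (1000−300)/1000 = 0.7000 (×25); (1000−600)/1000 = 0.4000 (×37); (1000−650)/1000 = 0.3500 (×12); (1000−850)/1000 = 0.1500 (×14).
Σ = 38.600000. Dividing by the full population N = 114 gives P₁ = 0.3386.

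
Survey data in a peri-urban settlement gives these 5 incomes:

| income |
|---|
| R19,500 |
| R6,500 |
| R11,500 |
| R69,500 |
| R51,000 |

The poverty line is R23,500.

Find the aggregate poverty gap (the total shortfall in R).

Incomes under z: R6,500, R11,500, R19,500 (q = 3 of N = 5).
Individual gaps: 23500−6500 = 17000; 23500−11500 = 12000; 23500−19500 = 4000.
Aggregate gap = R33,000.

R33,000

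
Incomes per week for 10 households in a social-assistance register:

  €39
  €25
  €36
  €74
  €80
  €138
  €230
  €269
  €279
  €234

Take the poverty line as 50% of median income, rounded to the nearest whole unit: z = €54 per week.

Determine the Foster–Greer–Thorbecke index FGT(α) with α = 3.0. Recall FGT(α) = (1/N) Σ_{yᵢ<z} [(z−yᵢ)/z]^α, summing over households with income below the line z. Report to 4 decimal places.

0.0213

Poor units: €25, €36, €39 (q = 3 of N = 10).
Relative gaps: (54−25)/54 = 0.5370; (54−36)/54 = 0.3333; (54−39)/54 = 0.2778.
Raised to α = 3.0: 0.15489; 0.03704; 0.02143.
Sum = 0.213357; FGT(3.0) = 0.213357 / 10 = 0.0213.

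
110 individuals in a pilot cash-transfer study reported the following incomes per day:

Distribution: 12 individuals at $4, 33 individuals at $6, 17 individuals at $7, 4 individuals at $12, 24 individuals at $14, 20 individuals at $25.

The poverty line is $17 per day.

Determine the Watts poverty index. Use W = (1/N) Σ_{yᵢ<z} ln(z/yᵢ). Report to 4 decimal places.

0.6624

Poor units: 12×$4, 33×$6, 17×$7, 4×$12, 24×$14 (q = 90 of N = 110).
Log gaps: ln(17/4) = 1.4469 (×12); ln(17/6) = 1.0415 (×33); ln(17/7) = 0.8873 (×17); ln(17/12) = 0.3483 (×4); ln(17/14) = 0.1942 (×24).
W = 72.868131 / 110 = 0.6624.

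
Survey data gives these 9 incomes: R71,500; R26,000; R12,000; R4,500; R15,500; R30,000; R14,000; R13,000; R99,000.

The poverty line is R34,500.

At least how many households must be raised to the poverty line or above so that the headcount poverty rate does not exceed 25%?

5

Currently q = 7 of N = 9 are below the line (H = 0.778).
A headcount ratio of at most 25% allows at most ⌊0.25 × 9⌋ = 2 poor households.
So at least 7 − 2 = 5 must be lifted.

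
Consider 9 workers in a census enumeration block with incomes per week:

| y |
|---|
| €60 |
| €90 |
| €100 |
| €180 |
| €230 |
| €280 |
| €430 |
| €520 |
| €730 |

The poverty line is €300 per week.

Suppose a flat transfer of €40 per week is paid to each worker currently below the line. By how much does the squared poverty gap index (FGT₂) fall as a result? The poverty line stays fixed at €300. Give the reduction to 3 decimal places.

Before: below the line — €60, €90, €100, €180, €230, €280; squared poverty gap index (FGT₂) = 0.19926.
After the €40 transfer: below the line — €100, €130, €140, €220, €270; squared poverty gap index (FGT₂) = 0.12568.
Reduction = 0.19926 − 0.12568 = 0.074.

0.074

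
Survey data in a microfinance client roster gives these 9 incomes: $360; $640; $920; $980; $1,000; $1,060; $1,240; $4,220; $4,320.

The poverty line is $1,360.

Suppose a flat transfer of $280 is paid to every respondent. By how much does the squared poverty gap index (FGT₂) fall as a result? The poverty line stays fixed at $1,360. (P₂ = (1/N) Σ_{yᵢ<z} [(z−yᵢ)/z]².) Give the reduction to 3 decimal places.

0.080

Before: below the line — $360, $640, $920, $980, $1,000, $1,060, $1,240; squared poverty gap index (FGT₂) = 0.12558.
After the $280 transfer: below the line — $640, $920, $1,200, $1,260, $1,280, $1,340; squared poverty gap index (FGT₂) = 0.04532.
Reduction = 0.12558 − 0.04532 = 0.080.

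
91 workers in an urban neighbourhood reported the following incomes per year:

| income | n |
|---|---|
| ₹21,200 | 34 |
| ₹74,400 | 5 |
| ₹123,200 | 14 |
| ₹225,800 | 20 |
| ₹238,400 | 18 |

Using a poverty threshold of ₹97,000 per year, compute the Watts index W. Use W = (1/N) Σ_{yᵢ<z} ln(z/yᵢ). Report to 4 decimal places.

0.5828

Below the line: 34×₹21,200, 5×₹74,400 (q = 39 of N = 91).
ln(z/y) terms: ln(97000/21200) = 1.5207 (×34); ln(97000/74400) = 0.2653 (×5).
W = 53.030408 / 91 = 0.5828.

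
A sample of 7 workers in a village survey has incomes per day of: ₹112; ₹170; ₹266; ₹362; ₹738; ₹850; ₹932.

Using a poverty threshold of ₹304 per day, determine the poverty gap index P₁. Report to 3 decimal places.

Below z: ₹112, ₹170, ₹266 (q = 3 of N = 7).
Normalized shortfalls: (304−112)/304 = 0.6316; (304−170)/304 = 0.4408; (304−266)/304 = 0.1250.
Σ = 1.197368. Dividing by the full population N = 7 gives P₁ = 0.171.

0.171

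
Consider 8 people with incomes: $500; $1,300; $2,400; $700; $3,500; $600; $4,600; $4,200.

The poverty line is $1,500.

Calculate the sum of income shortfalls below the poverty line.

Below the line: $500, $600, $700, $1,300 (q = 4 of N = 8).
Individual gaps: 1500−500 = 1000; 1500−600 = 900; 1500−700 = 800; 1500−1300 = 200.
Aggregate gap = $2,900.

$2,900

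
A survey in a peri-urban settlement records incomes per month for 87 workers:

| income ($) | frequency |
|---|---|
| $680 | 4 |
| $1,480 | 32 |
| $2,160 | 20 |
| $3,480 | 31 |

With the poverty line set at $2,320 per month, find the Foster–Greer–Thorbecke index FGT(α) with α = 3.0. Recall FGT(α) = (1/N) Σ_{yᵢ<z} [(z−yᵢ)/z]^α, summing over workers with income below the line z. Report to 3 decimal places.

0.034

Below z: 4×$680, 32×$1,480, 20×$2,160 (q = 56 of N = 87).
Shortfall ratios: (2320−680)/2320 = 0.7069 (×4); (2320−1480)/2320 = 0.3621 (×32); (2320−2160)/2320 = 0.0690 (×20).
Raised to α = 3.0: 0.35324 (×4); 0.04747 (×32); 0.00033 (×20).
Sum = 2.938394; FGT(3.0) = 2.938394 / 87 = 0.034.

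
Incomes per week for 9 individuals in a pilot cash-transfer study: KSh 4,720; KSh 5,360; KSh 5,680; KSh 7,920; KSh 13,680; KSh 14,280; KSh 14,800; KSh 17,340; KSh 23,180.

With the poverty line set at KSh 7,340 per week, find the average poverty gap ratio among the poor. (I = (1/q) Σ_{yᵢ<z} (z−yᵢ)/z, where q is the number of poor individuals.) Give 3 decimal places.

0.284

Poor units: KSh 4,720, KSh 5,360, KSh 5,680 (q = 3 of N = 9).
Shortfall ratios (z−y)/z: 0.3569, 0.2698, 0.2262; sum = 0.852861.
I averages over the q = 3 poor units only: 0.852861 / 3 = 0.284.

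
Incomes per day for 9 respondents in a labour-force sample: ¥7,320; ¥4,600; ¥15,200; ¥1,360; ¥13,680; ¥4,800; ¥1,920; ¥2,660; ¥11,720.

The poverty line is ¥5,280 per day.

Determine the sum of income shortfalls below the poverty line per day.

Poor units: ¥1,360, ¥1,920, ¥2,660, ¥4,600, ¥4,800 (q = 5 of N = 9).
Individual gaps: 5280−1360 = 3920; 5280−1920 = 3360; 5280−2660 = 2620; 5280−4600 = 680; 5280−4800 = 480.
Aggregate gap = ¥11,060.

¥11,060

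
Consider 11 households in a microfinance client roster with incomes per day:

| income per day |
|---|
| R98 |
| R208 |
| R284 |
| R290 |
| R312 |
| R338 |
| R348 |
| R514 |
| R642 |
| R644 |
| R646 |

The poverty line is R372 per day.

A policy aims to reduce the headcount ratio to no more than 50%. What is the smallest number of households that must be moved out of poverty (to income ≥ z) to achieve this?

2

Currently q = 7 of N = 11 are below the line (H = 0.636).
A headcount ratio of at most 50% allows at most ⌊0.50 × 11⌋ = 5 poor households.
So at least 7 − 5 = 2 must be lifted.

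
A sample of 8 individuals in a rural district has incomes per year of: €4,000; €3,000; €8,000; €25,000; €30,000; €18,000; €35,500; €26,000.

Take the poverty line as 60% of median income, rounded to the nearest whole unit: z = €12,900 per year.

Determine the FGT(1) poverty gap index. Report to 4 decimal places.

0.2297

Poor units: €3,000, €4,000, €8,000 (q = 3 of N = 8).
Normalized shortfalls: (12900−3000)/12900 = 0.7674; (12900−4000)/12900 = 0.6899; (12900−8000)/12900 = 0.3798.
Σ = 1.837209. Dividing by the full population N = 8 gives P₁ = 0.2297.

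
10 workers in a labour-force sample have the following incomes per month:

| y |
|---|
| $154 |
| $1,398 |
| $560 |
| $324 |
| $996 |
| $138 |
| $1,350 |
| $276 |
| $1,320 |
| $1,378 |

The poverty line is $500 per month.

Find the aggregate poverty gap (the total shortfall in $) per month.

Below z: $138, $154, $276, $324 (q = 4 of N = 10).
Individual gaps: 500−138 = 362; 500−154 = 346; 500−276 = 224; 500−324 = 176.
Aggregate gap = $1,108.

$1,108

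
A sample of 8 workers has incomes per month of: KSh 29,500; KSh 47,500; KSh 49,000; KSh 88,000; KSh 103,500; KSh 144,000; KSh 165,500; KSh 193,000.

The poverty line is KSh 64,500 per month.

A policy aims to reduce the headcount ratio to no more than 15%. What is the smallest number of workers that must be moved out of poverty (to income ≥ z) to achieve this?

3 of the 8 workers are poor, so H = 3/8 = 0.375.
A headcount ratio of at most 15% allows at most ⌊0.15 × 8⌋ = 1 poor workers.
So at least 3 − 1 = 2 must be lifted.

2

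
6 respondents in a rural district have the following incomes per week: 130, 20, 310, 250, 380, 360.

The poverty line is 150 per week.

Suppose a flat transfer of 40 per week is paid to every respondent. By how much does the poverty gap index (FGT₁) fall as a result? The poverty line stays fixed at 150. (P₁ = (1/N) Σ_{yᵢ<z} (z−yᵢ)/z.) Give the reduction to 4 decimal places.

Before: below the line — 20, 130; poverty gap index (FGT₁) = 0.166667.
After the 40 transfer: below the line — 60; poverty gap index (FGT₁) = 0.100000.
Reduction = 0.166667 − 0.100000 = 0.0667.

0.0667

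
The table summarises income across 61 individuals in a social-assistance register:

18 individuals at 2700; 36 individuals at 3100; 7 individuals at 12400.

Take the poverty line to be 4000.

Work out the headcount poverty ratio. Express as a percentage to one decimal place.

88.5%

54 of the 61 individuals have income below 4000.
H = 54/61 = 88.5%.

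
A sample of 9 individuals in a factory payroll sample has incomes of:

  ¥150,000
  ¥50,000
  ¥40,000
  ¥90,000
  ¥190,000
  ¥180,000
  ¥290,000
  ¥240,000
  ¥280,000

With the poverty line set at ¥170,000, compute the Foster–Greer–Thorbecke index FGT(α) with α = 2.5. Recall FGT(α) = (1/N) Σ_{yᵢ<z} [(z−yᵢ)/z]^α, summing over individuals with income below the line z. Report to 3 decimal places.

Poor units: ¥40,000, ¥50,000, ¥90,000, ¥150,000 (q = 4 of N = 9).
Shortfall ratios: (170000−40000)/170000 = 0.7647; (170000−50000)/170000 = 0.7059; (170000−90000)/170000 = 0.4706; (170000−150000)/170000 = 0.1176.
Raised to α = 2.5: 0.51137; 0.41863; 0.15192; 0.00475.
Sum = 1.086664; FGT(2.5) = 1.086664 / 9 = 0.121.

0.121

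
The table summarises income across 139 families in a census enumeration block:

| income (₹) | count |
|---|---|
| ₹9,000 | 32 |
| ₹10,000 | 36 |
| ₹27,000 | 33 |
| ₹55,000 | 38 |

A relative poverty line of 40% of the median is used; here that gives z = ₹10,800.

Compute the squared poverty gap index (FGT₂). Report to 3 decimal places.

0.008

Below the line: 32×₹9,000, 36×₹10,000 (q = 68 of N = 139).
Gap ratios (z−y)/z: (10800−9000)/10800 = 0.1667 (×32); (10800−10000)/10800 = 0.0741 (×36).
Squared: 0.0278 (×32); 0.0055 (×36).
Sum = 1.086420; P₂ = 1.086420 / 139 = 0.008.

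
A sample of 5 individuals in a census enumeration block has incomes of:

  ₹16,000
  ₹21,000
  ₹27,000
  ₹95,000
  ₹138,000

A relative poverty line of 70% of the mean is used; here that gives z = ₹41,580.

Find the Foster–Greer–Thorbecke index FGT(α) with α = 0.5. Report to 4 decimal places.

0.4160

Below z: ₹16,000, ₹21,000, ₹27,000 (q = 3 of N = 5).
Gap ratios (z−y)/z: (41580−16000)/41580 = 0.6152; (41580−21000)/41580 = 0.4949; (41580−27000)/41580 = 0.3506.
Raised to α = 0.5: 0.78435; 0.70353; 0.59216.
Sum = 2.080030; FGT(0.5) = 2.080030 / 5 = 0.4160.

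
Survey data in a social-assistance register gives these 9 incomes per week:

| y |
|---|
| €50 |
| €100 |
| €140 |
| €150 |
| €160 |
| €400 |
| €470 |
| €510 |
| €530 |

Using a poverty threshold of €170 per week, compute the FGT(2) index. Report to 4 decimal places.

Poor units: €50, €100, €140, €150, €160 (q = 5 of N = 9).
Shortfall ratios: (170−50)/170 = 0.7059; (170−100)/170 = 0.4118; (170−140)/170 = 0.1765; (170−150)/170 = 0.1176; (170−160)/170 = 0.0588.
Squared: 0.4983; 0.1696; 0.0311; 0.0138; 0.0035.
Sum = 0.716263; P₂ = 0.716263 / 9 = 0.0796.

0.0796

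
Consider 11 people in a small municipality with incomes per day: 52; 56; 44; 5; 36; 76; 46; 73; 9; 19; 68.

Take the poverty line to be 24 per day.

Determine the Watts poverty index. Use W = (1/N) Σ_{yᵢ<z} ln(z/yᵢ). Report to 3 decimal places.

0.253

Below z: 5, 9, 19 (q = 3 of N = 11).
ln(z/y) terms: ln(24/5) = 1.5686; ln(24/9) = 0.9808; ln(24/19) = 0.2336.
W = 2.783060 / 11 = 0.253.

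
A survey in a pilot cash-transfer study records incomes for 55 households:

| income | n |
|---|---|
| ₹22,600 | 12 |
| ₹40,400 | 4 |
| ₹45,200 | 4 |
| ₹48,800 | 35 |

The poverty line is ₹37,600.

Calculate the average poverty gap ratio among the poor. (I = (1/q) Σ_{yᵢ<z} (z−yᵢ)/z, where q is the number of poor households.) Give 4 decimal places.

Below the line: 12×₹22,600 (q = 12 of N = 55).
Relative gaps: 0.3989 (×12); sum = 4.787234.
I averages over the q = 12 poor units only: 4.787234 / 12 = 0.3989.

0.3989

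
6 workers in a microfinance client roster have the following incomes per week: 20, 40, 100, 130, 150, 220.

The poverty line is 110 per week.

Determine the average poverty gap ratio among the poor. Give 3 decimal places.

0.515

Poor units: 20, 40, 100 (q = 3 of N = 6).
Relative gaps: 0.8182, 0.6364, 0.0909; sum = 1.545455.
I averages over the q = 3 poor units only: 1.545455 / 3 = 0.515.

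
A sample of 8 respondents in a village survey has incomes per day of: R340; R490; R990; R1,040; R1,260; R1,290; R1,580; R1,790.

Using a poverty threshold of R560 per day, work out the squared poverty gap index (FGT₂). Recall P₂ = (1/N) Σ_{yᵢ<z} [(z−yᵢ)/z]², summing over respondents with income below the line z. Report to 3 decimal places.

0.021

Incomes under z: R340, R490 (q = 2 of N = 8).
Normalized shortfalls: (560−340)/560 = 0.3929; (560−490)/560 = 0.1250.
Squared: 0.1543; 0.0156.
Sum = 0.169962; P₂ = 0.169962 / 8 = 0.021.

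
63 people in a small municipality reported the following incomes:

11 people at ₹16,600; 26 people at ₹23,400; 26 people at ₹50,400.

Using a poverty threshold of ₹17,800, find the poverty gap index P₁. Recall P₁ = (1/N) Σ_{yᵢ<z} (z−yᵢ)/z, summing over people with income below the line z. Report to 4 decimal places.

0.0118

Incomes under z: 11×₹16,600 (q = 11 of N = 63).
Gap ratios (z−y)/z: (17800−16600)/17800 = 0.0674 (×11).
Sum of shortfalls = 0.741573; P₁ averages over all N: 0.741573 / 63 = 0.0118.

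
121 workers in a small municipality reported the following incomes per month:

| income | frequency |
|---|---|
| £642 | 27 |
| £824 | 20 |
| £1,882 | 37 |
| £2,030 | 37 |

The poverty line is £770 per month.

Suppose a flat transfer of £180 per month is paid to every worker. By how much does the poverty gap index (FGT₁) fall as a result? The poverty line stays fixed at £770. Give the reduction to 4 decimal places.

Before: below the line — 27×£642; poverty gap index (FGT₁) = 0.037093.
After the £180 transfer: below the line — none; poverty gap index (FGT₁) = 0.000000.
Reduction = 0.037093 − 0.000000 = 0.0371.

0.0371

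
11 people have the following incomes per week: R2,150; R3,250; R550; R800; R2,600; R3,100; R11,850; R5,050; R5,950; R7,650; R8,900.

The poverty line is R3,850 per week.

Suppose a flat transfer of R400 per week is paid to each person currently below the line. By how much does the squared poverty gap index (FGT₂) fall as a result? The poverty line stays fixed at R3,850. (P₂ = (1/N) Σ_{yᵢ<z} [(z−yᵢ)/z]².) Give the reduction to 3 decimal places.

0.046

Before: below the line — R550, R800, R2,150, R2,600, R3,100, R3,250; squared poverty gap index (FGT₂) = 0.15681.
After the R400 transfer: below the line — R950, R1,200, R2,550, R3,000, R3,500, R3,650; squared poverty gap index (FGT₂) = 0.11044.
Reduction = 0.15681 − 0.11044 = 0.046.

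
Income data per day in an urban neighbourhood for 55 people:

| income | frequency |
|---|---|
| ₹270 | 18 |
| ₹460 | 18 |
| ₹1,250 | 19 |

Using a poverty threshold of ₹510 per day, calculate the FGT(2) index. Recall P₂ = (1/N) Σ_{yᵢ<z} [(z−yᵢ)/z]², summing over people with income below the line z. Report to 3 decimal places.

Incomes under z: 18×₹270, 18×₹460 (q = 36 of N = 55).
Shortfall ratios: (510−270)/510 = 0.4706 (×18); (510−460)/510 = 0.0980 (×18).
Squared: 0.2215 (×18); 0.0096 (×18).
Sum = 4.159170; P₂ = 4.159170 / 55 = 0.076.

0.076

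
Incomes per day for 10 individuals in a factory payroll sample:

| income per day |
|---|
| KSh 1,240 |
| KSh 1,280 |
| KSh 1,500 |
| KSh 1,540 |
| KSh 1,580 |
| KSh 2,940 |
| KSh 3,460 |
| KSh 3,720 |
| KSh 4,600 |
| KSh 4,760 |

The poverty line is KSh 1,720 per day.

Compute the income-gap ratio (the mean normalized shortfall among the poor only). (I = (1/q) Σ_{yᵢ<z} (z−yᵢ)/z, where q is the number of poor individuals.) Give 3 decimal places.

Poor units: KSh 1,240, KSh 1,280, KSh 1,500, KSh 1,540, KSh 1,580 (q = 5 of N = 10).
Relative gaps: 0.2791, 0.2558, 0.1279, 0.1047, 0.0814; sum = 0.848837.
I averages over the q = 5 poor units only: 0.848837 / 5 = 0.170.

0.170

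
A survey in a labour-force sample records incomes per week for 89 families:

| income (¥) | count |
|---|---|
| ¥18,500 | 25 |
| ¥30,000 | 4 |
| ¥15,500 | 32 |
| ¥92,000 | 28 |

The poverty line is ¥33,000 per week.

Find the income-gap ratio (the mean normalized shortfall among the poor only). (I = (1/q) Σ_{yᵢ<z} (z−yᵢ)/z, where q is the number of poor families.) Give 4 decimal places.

Poor units: 32×¥15,500, 25×¥18,500, 4×¥30,000 (q = 61 of N = 89).
Shortfall ratios (z−y)/z: 0.5303 (×32), 0.4394 (×25), 0.0909 (×4); sum = 28.318182.
I averages over the q = 61 poor units only: 28.318182 / 61 = 0.4642.

0.4642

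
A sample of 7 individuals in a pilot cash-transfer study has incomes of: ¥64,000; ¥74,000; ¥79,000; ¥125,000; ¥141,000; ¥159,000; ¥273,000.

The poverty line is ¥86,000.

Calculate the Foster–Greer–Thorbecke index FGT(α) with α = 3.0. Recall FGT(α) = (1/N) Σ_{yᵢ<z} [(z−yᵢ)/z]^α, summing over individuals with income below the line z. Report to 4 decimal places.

0.0029

Incomes under z: ¥64,000, ¥74,000, ¥79,000 (q = 3 of N = 7).
Gap ratios (z−y)/z: (86000−64000)/86000 = 0.2558; (86000−74000)/86000 = 0.1395; (86000−79000)/86000 = 0.0814.
Raised to α = 3.0: 0.01674; 0.00272; 0.00054.
Sum = 0.019997; FGT(3.0) = 0.019997 / 7 = 0.0029.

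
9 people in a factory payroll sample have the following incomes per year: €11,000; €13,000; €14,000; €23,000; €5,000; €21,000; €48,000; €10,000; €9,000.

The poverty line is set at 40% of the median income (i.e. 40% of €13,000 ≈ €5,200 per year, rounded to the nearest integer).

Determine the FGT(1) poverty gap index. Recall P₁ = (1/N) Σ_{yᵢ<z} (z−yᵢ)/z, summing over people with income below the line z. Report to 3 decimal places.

0.004

Poor units: €5,000 (q = 1 of N = 9).
Shortfall ratios: (5200−5000)/5200 = 0.0385.
Σ = 0.038462. Dividing by the full population N = 9 gives P₁ = 0.004.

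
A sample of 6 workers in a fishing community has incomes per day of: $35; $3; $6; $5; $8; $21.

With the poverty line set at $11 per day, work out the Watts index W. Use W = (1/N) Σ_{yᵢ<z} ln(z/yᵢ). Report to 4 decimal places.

0.5021

Incomes under z: $3, $5, $6, $8 (q = 4 of N = 6).
ln(z/y) terms: ln(11/3) = 1.2993; ln(11/5) = 0.7885; ln(11/6) = 0.6061; ln(11/8) = 0.3185.
W = 3.012330 / 6 = 0.5021.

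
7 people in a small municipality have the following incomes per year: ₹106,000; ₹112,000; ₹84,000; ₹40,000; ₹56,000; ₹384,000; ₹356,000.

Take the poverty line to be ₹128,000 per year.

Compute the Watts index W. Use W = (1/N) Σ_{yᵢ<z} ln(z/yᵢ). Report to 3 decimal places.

Below z: ₹40,000, ₹56,000, ₹84,000, ₹106,000, ₹112,000 (q = 5 of N = 7).
ln(z/y) terms: ln(128000/40000) = 1.1632; ln(128000/56000) = 0.8267; ln(128000/84000) = 0.4212; ln(128000/106000) = 0.1886; ln(128000/112000) = 0.1335.
W = 2.733165 / 7 = 0.390.

0.390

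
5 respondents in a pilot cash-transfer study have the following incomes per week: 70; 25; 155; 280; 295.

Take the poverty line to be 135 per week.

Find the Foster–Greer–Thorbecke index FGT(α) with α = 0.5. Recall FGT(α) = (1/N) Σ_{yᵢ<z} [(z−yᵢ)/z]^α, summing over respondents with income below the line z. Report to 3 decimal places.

Below the line: 25, 70 (q = 2 of N = 5).
Relative gaps: (135−25)/135 = 0.8148; (135−70)/135 = 0.4815.
Raised to α = 0.5: 0.90267; 0.69389.
Sum = 1.596560; FGT(0.5) = 1.596560 / 5 = 0.319.

0.319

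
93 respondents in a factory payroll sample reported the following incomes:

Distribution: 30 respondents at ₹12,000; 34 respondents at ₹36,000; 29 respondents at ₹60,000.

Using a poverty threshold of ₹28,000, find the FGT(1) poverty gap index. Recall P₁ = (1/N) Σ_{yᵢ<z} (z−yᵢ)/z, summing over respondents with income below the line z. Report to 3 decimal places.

0.184

Below the line: 30×₹12,000 (q = 30 of N = 93).
Normalized shortfalls: (28000−12000)/28000 = 0.5714 (×30).
Σ = 17.142857. Dividing by the full population N = 93 gives P₁ = 0.184.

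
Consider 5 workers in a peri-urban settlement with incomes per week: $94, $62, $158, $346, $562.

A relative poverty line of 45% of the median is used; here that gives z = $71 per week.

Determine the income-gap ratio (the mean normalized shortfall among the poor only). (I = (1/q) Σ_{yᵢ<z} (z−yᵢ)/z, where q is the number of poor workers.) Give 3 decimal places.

0.127

Incomes under z: $62 (q = 1 of N = 5).
Relative gaps: 0.1268; sum = 0.126761.
I averages over the q = 1 poor units only: 0.126761 / 1 = 0.127.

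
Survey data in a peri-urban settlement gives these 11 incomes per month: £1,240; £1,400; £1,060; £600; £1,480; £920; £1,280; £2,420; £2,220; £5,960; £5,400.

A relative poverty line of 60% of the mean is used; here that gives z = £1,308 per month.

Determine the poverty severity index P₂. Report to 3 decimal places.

Poor units: £600, £920, £1,060, £1,240, £1,280 (q = 5 of N = 11).
Relative gaps: (1308−600)/1308 = 0.5413; (1308−920)/1308 = 0.2966; (1308−1060)/1308 = 0.1896; (1308−1240)/1308 = 0.0520; (1308−1280)/1308 = 0.0214.
Squared: 0.2930; 0.0880; 0.0359; 0.0027; 0.0005.
Sum = 0.420092; P₂ = 0.420092 / 11 = 0.038.

0.038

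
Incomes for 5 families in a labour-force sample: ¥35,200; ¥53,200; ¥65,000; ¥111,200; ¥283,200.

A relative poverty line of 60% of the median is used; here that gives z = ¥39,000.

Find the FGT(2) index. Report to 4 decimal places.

0.0019

Poor units: ¥35,200 (q = 1 of N = 5).
Shortfall ratios: (39000−35200)/39000 = 0.0974.
Squared: 0.0095.
Sum = 0.009494; P₂ = 0.009494 / 5 = 0.0019.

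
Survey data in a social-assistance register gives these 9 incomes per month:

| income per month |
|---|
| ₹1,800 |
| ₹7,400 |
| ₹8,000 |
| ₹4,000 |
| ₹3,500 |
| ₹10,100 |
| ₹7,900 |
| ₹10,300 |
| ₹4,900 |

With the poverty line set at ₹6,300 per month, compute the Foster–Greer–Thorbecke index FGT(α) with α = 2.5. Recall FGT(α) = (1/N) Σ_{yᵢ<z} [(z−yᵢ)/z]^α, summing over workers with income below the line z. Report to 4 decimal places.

Below z: ₹1,800, ₹3,500, ₹4,000, ₹4,900 (q = 4 of N = 9).
Relative gaps: (6300−1800)/6300 = 0.7143; (6300−3500)/6300 = 0.4444; (6300−4000)/6300 = 0.3651; (6300−4900)/6300 = 0.2222.
Raised to α = 2.5: 0.43120; 0.13169; 0.08053; 0.02328.
Sum = 0.666700; FGT(2.5) = 0.666700 / 9 = 0.0741.

0.0741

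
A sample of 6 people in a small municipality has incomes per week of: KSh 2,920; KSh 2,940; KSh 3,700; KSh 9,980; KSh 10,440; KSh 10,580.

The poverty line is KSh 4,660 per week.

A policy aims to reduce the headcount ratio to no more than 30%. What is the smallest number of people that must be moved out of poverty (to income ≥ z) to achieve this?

Currently q = 3 of N = 6 are below the line (H = 0.500).
A headcount ratio of at most 30% allows at most ⌊0.30 × 6⌋ = 1 poor people.
So at least 3 − 1 = 2 must be lifted.

2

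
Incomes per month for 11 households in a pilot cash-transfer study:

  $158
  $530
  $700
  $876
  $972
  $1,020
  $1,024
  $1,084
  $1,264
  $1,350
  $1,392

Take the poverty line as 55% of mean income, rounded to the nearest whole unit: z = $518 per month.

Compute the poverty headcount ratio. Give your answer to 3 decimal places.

0.091

1 of the 11 households have income below $518.
H = 1/11 = 0.091.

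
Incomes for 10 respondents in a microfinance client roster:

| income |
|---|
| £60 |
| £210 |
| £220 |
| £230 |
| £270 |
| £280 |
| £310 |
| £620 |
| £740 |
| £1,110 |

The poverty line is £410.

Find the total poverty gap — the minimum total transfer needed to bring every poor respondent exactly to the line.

Below z: £60, £210, £220, £230, £270, £280, £310 (q = 7 of N = 10).
Individual gaps: 410−60 = 350; 410−210 = 200; 410−220 = 190; 410−230 = 180; 410−270 = 140; 410−280 = 130; 410−310 = 100.
Aggregate gap = £1,290.

£1,290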